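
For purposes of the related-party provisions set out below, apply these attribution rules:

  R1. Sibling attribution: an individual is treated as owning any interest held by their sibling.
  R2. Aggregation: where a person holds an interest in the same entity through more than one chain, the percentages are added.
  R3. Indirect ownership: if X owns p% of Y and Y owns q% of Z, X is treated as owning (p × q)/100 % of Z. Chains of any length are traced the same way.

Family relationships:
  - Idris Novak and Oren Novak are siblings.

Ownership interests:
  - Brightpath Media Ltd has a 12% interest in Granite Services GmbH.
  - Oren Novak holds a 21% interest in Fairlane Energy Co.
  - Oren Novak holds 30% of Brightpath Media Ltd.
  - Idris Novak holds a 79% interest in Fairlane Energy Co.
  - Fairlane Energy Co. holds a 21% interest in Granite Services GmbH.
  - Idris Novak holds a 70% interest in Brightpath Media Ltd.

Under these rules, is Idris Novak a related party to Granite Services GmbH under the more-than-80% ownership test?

No

By sibling attribution (R1), Idris Novak is treated as also owning Oren Novak's interest in Fairlane Energy Co, giving 79% + 21% = 100%.
By sibling attribution (R1), Idris Novak is treated as also owning Oren Novak's interest in Brightpath Media Ltd, giving 70% + 30% = 100%.
Chain via Fairlane Energy Co. (R3): 100% × 21% = 21% of Granite Services GmbH.
Chain via Brightpath Media Ltd (R3): 100% × 12% = 12% of Granite Services GmbH.
Aggregating (R2): 21% + 12% = 33%.
33% does not exceed the 80% threshold, so Idris is not a related party to Granite Services GmbH.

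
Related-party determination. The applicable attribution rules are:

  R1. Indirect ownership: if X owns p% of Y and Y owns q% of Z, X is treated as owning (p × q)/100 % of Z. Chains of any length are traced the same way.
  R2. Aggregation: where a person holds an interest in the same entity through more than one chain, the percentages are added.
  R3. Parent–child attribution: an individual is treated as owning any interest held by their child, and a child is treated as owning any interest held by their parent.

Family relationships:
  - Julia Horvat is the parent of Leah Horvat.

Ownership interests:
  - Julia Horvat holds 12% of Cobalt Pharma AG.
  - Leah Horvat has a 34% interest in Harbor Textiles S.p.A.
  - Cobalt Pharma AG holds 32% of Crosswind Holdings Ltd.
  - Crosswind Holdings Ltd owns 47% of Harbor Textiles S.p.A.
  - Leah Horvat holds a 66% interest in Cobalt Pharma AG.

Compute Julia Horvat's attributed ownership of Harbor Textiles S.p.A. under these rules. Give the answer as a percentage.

45.7312%

By parent–child attribution (R3), Julia Horvat is treated as also owning Leah Horvat's interest in Cobalt Pharma AG, giving 12% + 66% = 78%.
By parent–child attribution (R3), Julia Horvat is treated as owning Leah Horvat's 34% interest in Harbor Textiles S.p.A.
Chain via Cobalt Pharma AG → Crosswind Holdings Ltd (R1): 78% × 32% × 47% = 11.7312% of Harbor Textiles S.p.A.
Direct interest in Harbor Textiles S.p.A: 34%.
Aggregating (R2): 11.7312% + 34% = 45.7312%.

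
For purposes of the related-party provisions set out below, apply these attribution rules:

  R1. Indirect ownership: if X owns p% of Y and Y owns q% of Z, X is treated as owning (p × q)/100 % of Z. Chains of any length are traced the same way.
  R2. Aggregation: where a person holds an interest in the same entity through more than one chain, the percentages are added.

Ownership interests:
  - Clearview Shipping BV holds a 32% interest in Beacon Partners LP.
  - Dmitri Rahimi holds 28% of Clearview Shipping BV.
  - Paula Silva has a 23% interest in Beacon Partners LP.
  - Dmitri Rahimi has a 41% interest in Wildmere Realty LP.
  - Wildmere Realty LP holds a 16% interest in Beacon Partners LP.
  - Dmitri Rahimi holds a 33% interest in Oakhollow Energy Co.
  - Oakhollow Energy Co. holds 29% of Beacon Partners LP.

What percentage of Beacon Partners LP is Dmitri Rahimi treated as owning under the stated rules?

25.09%

Chain via Clearview Shipping BV (R1): 28% × 32% = 8.96% of Beacon Partners LP.
Chain via Wildmere Realty LP (R1): 41% × 16% = 6.56% of Beacon Partners LP.
Chain via Oakhollow Energy Co. (R1): 33% × 29% = 9.57% of Beacon Partners LP.
Aggregating (R2): 8.96% + 6.56% + 9.57% = 25.09%.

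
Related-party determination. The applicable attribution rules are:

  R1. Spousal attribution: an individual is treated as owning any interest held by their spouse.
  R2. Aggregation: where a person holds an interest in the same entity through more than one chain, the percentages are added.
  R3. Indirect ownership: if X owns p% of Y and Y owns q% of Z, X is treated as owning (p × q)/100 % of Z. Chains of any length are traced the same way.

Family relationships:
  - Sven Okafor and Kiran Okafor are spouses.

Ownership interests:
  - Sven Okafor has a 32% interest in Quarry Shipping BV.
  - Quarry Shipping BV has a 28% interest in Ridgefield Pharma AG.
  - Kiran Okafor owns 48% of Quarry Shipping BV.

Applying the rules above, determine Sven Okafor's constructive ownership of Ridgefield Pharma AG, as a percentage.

22.4%

By spousal attribution (R1), Sven Okafor is treated as also owning Kiran Okafor's interest in Quarry Shipping BV, giving 32% + 48% = 80%.
Chain via Quarry Shipping BV (R3): 80% × 28% = 22.4% of Ridgefield Pharma AG.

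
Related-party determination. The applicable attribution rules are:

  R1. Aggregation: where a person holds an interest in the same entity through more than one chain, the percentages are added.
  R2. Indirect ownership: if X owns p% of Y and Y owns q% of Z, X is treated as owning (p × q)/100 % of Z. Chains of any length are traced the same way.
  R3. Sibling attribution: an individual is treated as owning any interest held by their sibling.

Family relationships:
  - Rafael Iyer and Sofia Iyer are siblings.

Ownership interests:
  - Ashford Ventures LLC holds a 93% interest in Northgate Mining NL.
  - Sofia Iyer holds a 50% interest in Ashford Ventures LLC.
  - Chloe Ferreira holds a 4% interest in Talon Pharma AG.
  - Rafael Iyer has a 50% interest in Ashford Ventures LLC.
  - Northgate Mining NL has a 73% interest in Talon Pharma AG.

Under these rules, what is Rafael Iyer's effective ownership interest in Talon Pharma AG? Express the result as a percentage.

67.89%

By sibling attribution (R3), Rafael Iyer is treated as also owning Sofia Iyer's interest in Ashford Ventures LLC, giving 50% + 50% = 100%.
Chain via Ashford Ventures LLC → Northgate Mining NL (R2): 100% × 93% × 73% = 67.89% of Talon Pharma AG.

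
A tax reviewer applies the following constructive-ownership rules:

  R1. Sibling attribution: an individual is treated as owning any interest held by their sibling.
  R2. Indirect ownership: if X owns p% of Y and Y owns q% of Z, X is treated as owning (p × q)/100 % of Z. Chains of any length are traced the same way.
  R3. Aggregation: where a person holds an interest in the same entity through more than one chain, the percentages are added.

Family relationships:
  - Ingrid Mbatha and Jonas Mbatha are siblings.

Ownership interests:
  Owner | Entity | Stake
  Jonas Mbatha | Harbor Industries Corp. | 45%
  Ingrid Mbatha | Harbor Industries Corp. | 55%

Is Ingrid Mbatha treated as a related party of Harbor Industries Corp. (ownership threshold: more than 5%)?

By sibling attribution (R1), Ingrid Mbatha is treated as also owning Jonas Mbatha's interest in Harbor Industries Corp, giving 55% + 45% = 100%.
Direct interest in Harbor Industries Corp: 100%.
100% exceeds the 5% threshold, so Ingrid is a related party to Harbor Industries Corp.

Yes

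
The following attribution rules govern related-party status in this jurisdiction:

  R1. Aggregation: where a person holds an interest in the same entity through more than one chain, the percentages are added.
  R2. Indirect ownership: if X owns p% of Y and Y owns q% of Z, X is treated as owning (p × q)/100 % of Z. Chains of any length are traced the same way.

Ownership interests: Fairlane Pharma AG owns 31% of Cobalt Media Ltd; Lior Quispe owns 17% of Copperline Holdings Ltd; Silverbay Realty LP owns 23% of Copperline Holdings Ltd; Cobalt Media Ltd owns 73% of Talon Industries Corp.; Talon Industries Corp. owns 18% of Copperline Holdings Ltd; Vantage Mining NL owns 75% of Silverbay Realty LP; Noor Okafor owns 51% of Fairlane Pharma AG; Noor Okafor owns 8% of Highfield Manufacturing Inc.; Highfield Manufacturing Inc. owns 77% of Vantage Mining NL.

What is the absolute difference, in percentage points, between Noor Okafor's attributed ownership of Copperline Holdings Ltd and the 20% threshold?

Chain via Highfield Manufacturing Inc. → Vantage Mining NL → Silverbay Realty LP (R2): 8% × 77% × 75% × 23% = 1.0626% of Copperline Holdings Ltd.
Chain via Fairlane Pharma AG → Cobalt Media Ltd → Talon Industries Corp. (R2): 51% × 31% × 73% × 18% = 2.077434% of Copperline Holdings Ltd.
Aggregating (R1): 1.0626% + 2.077434% = 3.140034%.
3.140034% falls short of the 20% threshold by 16.859966 percentage points.

16.859966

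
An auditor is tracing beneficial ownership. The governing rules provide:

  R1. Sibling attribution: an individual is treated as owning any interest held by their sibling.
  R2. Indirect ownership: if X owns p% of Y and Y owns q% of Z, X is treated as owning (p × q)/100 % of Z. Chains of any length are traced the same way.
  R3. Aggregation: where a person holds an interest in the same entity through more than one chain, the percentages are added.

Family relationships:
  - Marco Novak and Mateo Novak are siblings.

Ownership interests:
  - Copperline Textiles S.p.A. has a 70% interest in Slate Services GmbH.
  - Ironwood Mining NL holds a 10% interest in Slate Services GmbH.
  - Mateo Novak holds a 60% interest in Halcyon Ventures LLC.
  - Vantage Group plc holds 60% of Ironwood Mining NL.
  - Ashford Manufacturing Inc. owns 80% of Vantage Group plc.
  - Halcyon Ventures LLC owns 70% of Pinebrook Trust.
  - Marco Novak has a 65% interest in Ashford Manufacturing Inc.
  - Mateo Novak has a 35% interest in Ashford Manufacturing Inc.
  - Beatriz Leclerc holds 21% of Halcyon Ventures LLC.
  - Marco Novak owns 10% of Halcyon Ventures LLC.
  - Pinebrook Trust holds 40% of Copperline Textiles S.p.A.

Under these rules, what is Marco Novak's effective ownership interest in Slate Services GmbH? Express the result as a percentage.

By sibling attribution (R1), Marco Novak is treated as also owning Mateo Novak's interest in Ashford Manufacturing Inc, giving 65% + 35% = 100%.
By sibling attribution (R1), Marco Novak is treated as also owning Mateo Novak's interest in Halcyon Ventures LLC, giving 10% + 60% = 70%.
Chain via Ashford Manufacturing Inc. → Vantage Group plc → Ironwood Mining NL (R2): 100% × 80% × 60% × 10% = 4.8% of Slate Services GmbH.
Chain via Halcyon Ventures LLC → Pinebrook Trust → Copperline Textiles S.p.A. (R2): 70% × 70% × 40% × 70% = 13.72% of Slate Services GmbH.
Aggregating (R3): 4.8% + 13.72% = 18.52%.

18.52%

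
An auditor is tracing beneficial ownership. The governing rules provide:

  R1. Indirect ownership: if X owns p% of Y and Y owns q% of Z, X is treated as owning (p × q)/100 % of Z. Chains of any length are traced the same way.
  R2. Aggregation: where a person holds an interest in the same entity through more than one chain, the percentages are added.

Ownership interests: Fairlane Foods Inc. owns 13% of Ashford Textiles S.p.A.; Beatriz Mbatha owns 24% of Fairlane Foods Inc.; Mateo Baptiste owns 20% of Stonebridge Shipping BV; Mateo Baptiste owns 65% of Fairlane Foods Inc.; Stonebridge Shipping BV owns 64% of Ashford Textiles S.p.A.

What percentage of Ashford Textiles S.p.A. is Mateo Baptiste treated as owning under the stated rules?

Chain via Fairlane Foods Inc. (R1): 65% × 13% = 8.45% of Ashford Textiles S.p.A.
Chain via Stonebridge Shipping BV (R1): 20% × 64% = 12.8% of Ashford Textiles S.p.A.
Aggregating (R2): 8.45% + 12.8% = 21.25%.

21.25%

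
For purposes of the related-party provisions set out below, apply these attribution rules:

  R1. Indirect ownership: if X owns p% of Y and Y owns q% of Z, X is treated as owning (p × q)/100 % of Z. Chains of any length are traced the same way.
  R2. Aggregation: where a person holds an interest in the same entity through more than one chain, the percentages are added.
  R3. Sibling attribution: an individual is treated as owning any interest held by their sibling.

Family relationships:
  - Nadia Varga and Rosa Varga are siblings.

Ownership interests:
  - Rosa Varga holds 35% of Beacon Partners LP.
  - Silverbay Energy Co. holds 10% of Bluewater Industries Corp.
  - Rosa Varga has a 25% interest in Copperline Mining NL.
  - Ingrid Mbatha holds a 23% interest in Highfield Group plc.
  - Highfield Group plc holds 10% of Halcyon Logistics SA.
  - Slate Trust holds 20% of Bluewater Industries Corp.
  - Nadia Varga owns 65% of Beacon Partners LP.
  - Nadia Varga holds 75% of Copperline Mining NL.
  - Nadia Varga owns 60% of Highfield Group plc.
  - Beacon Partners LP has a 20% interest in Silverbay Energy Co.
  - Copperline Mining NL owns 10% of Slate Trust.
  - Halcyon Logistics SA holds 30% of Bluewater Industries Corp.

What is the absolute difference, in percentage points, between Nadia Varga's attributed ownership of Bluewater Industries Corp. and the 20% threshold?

By sibling attribution (R3), Nadia Varga is treated as also owning Rosa Varga's interest in Copperline Mining NL, giving 75% + 25% = 100%.
By sibling attribution (R3), Nadia Varga is treated as also owning Rosa Varga's interest in Beacon Partners LP, giving 65% + 35% = 100%.
Chain via Copperline Mining NL → Slate Trust (R1): 100% × 10% × 20% = 2% of Bluewater Industries Corp.
Chain via Beacon Partners LP → Silverbay Energy Co. (R1): 100% × 20% × 10% = 2% of Bluewater Industries Corp.
Chain via Highfield Group plc → Halcyon Logistics SA (R1): 60% × 10% × 30% = 1.8% of Bluewater Industries Corp.
Aggregating (R2): 2% + 2% + 1.8% = 5.8%.
5.8% falls short of the 20% threshold by 14.2 percentage points.

14.2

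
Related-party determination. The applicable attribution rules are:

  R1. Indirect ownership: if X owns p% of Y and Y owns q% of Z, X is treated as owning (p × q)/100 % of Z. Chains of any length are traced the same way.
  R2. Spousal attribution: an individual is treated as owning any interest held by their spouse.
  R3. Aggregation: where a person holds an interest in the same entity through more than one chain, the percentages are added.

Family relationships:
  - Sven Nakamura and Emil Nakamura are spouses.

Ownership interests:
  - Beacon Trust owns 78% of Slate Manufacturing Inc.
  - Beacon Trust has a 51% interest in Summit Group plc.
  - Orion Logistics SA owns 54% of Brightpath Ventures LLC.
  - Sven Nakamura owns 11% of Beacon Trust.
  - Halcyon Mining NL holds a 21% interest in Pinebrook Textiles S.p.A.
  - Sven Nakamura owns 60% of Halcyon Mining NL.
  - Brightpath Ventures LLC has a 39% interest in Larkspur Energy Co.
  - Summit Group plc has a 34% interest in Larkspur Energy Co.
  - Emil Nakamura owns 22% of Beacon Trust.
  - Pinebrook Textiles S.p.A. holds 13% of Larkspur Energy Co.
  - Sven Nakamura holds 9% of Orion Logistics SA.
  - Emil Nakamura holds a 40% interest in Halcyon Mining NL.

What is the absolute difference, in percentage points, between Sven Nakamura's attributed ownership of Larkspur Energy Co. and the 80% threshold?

By spousal attribution (R2), Sven Nakamura is treated as also owning Emil Nakamura's interest in Beacon Trust, giving 11% + 22% = 33%.
By spousal attribution (R2), Sven Nakamura is treated as also owning Emil Nakamura's interest in Halcyon Mining NL, giving 60% + 40% = 100%.
Chain via Orion Logistics SA → Brightpath Ventures LLC (R1): 9% × 54% × 39% = 1.8954% of Larkspur Energy Co.
Chain via Beacon Trust → Summit Group plc (R1): 33% × 51% × 34% = 5.7222% of Larkspur Energy Co.
Chain via Halcyon Mining NL → Pinebrook Textiles S.p.A. (R1): 100% × 21% × 13% = 2.73% of Larkspur Energy Co.
Aggregating (R3): 1.8954% + 5.7222% + 2.73% = 10.3476%.
10.3476% falls short of the 80% threshold by 69.6524 percentage points.

69.6524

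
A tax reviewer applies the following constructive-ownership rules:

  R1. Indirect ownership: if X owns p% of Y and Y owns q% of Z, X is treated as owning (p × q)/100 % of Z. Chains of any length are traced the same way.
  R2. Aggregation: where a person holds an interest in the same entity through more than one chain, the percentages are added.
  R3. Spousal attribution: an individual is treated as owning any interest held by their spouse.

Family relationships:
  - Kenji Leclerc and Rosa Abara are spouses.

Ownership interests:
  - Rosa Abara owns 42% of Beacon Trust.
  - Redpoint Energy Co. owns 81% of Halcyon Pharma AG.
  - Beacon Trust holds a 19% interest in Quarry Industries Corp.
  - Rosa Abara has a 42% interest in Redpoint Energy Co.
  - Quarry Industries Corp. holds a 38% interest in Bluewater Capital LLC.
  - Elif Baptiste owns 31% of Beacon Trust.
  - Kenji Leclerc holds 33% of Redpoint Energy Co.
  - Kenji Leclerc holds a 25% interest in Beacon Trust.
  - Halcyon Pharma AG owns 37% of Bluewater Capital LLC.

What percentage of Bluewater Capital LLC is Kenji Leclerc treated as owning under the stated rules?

27.3149%

By spousal attribution (R3), Kenji Leclerc is treated as also owning Rosa Abara's interest in Redpoint Energy Co, giving 33% + 42% = 75%.
By spousal attribution (R3), Kenji Leclerc is treated as also owning Rosa Abara's interest in Beacon Trust, giving 25% + 42% = 67%.
Chain via Redpoint Energy Co. → Halcyon Pharma AG (R1): 75% × 81% × 37% = 22.4775% of Bluewater Capital LLC.
Chain via Beacon Trust → Quarry Industries Corp. (R1): 67% × 19% × 38% = 4.8374% of Bluewater Capital LLC.
Aggregating (R2): 22.4775% + 4.8374% = 27.3149%.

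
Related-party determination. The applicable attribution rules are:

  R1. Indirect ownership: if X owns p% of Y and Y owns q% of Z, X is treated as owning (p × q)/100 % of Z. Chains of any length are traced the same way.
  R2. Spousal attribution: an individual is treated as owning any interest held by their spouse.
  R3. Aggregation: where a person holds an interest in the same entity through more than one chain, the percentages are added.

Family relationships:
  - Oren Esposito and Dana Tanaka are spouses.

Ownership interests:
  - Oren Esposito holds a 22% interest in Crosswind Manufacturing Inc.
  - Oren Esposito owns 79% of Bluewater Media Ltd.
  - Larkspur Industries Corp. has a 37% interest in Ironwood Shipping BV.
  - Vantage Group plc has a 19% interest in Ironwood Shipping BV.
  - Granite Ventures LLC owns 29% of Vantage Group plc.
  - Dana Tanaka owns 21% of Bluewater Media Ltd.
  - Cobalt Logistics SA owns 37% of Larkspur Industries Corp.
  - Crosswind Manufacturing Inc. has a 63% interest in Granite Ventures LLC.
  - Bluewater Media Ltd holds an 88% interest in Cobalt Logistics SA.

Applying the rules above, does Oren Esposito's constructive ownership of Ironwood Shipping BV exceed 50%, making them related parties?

By spousal attribution (R2), Oren Esposito is treated as also owning Dana Tanaka's interest in Bluewater Media Ltd, giving 79% + 21% = 100%.
Chain via Bluewater Media Ltd → Cobalt Logistics SA → Larkspur Industries Corp. (R1): 100% × 88% × 37% × 37% = 12.0472% of Ironwood Shipping BV.
Chain via Crosswind Manufacturing Inc. → Granite Ventures LLC → Vantage Group plc (R1): 22% × 63% × 29% × 19% = 0.763686% of Ironwood Shipping BV.
Aggregating (R3): 12.0472% + 0.763686% = 12.810886%.
12.810886% does not exceed the 50% threshold, so Oren is not a related party to Ironwood Shipping BV.

No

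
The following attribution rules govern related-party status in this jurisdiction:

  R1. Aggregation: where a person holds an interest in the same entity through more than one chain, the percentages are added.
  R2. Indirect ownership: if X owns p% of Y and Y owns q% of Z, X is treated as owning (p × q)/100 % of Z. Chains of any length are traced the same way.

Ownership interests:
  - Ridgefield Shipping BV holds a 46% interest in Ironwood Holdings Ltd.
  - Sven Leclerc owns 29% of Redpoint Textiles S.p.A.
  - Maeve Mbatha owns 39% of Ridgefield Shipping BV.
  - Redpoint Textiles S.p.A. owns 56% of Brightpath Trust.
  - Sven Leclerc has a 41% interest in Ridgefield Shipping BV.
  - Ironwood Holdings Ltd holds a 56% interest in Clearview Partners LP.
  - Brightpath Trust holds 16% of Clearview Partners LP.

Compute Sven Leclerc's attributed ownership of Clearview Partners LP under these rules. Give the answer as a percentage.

13.16%

Chain via Ridgefield Shipping BV → Ironwood Holdings Ltd (R2): 41% × 46% × 56% = 10.5616% of Clearview Partners LP.
Chain via Redpoint Textiles S.p.A. → Brightpath Trust (R2): 29% × 56% × 16% = 2.5984% of Clearview Partners LP.
Aggregating (R1): 10.5616% + 2.5984% = 13.16%.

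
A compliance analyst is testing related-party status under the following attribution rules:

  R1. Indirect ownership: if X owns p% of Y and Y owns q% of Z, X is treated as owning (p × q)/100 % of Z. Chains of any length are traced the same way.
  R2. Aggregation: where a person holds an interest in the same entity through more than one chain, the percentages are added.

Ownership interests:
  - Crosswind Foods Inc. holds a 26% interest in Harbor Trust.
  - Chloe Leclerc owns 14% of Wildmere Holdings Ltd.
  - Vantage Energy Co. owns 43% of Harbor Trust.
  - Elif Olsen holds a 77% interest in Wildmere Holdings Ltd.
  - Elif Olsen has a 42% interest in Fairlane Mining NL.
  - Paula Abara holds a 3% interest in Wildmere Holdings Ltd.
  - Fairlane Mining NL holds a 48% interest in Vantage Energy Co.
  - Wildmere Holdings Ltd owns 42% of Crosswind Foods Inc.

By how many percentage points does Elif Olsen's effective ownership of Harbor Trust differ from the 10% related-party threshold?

Chain via Wildmere Holdings Ltd → Crosswind Foods Inc. (R1): 77% × 42% × 26% = 8.4084% of Harbor Trust.
Chain via Fairlane Mining NL → Vantage Energy Co. (R1): 42% × 48% × 43% = 8.6688% of Harbor Trust.
Aggregating (R2): 8.4084% + 8.6688% = 17.0772%.
17.0772% exceeds the 10% threshold by 7.0772 percentage points.

7.0772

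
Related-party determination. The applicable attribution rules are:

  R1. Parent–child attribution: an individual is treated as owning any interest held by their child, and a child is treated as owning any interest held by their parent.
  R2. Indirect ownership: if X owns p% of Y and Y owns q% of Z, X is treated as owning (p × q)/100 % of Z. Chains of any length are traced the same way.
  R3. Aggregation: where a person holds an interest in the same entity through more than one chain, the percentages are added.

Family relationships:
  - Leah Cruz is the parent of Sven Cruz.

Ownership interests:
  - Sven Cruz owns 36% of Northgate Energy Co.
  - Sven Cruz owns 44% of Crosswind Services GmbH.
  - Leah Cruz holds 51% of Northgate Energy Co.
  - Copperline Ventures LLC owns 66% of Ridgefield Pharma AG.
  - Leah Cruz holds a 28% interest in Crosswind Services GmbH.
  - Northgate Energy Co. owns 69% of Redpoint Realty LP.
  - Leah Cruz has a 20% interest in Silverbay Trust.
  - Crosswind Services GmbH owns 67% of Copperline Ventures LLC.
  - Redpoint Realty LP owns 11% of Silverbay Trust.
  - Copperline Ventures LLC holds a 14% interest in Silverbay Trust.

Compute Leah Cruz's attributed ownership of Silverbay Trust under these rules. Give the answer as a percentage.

33.3569%

By parent–child attribution (R1), Leah Cruz is treated as also owning Sven Cruz's interest in Northgate Energy Co, giving 51% + 36% = 87%.
By parent–child attribution (R1), Leah Cruz is treated as also owning Sven Cruz's interest in Crosswind Services GmbH, giving 28% + 44% = 72%.
Chain via Northgate Energy Co. → Redpoint Realty LP (R2): 87% × 69% × 11% = 6.6033% of Silverbay Trust.
Chain via Crosswind Services GmbH → Copperline Ventures LLC (R2): 72% × 67% × 14% = 6.7536% of Silverbay Trust.
Direct interest in Silverbay Trust: 20%.
Aggregating (R3): 6.6033% + 6.7536% + 20% = 33.3569%.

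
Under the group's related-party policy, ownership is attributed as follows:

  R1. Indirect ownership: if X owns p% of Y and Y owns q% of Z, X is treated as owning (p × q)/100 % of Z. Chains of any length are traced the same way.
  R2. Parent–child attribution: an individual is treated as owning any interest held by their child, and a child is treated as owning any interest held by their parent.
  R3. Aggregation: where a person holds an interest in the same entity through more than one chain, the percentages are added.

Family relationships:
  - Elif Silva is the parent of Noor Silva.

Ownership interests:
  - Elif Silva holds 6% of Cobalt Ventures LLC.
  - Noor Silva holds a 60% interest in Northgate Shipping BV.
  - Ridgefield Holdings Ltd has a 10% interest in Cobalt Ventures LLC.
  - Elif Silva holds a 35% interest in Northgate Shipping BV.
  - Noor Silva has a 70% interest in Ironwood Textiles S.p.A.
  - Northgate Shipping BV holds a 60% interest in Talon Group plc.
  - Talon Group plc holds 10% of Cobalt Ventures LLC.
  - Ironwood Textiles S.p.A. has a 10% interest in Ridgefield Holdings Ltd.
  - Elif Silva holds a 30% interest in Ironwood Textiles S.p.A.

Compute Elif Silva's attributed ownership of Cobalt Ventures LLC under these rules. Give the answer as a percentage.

By parent–child attribution (R2), Elif Silva is treated as also owning Noor Silva's interest in Northgate Shipping BV, giving 35% + 60% = 95%.
By parent–child attribution (R2), Elif Silva is treated as also owning Noor Silva's interest in Ironwood Textiles S.p.A, giving 30% + 70% = 100%.
Chain via Northgate Shipping BV → Talon Group plc (R1): 95% × 60% × 10% = 5.7% of Cobalt Ventures LLC.
Chain via Ironwood Textiles S.p.A. → Ridgefield Holdings Ltd (R1): 100% × 10% × 10% = 1% of Cobalt Ventures LLC.
Direct interest in Cobalt Ventures LLC: 6%.
Aggregating (R3): 5.7% + 1% + 6% = 12.7%.

12.7%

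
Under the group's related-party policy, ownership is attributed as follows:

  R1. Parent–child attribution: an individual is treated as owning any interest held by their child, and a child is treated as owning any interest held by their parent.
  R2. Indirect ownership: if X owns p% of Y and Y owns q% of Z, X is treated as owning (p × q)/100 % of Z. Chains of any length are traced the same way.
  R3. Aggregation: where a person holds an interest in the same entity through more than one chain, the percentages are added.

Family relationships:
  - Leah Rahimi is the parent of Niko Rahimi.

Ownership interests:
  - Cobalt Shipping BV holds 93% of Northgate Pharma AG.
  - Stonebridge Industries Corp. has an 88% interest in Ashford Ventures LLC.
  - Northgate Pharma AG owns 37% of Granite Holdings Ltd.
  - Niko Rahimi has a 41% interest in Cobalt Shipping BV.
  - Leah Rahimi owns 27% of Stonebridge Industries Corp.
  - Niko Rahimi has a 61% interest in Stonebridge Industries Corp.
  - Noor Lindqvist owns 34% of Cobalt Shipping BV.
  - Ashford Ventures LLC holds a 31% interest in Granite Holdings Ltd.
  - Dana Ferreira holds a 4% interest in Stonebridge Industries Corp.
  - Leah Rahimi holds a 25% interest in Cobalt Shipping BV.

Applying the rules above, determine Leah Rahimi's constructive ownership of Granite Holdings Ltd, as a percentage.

46.717%

By parent–child attribution (R1), Leah Rahimi is treated as also owning Niko Rahimi's interest in Cobalt Shipping BV, giving 25% + 41% = 66%.
By parent–child attribution (R1), Leah Rahimi is treated as also owning Niko Rahimi's interest in Stonebridge Industries Corp, giving 27% + 61% = 88%.
Chain via Cobalt Shipping BV → Northgate Pharma AG (R2): 66% × 93% × 37% = 22.7106% of Granite Holdings Ltd.
Chain via Stonebridge Industries Corp. → Ashford Ventures LLC (R2): 88% × 88% × 31% = 24.0064% of Granite Holdings Ltd.
Aggregating (R3): 22.7106% + 24.0064% = 46.717%.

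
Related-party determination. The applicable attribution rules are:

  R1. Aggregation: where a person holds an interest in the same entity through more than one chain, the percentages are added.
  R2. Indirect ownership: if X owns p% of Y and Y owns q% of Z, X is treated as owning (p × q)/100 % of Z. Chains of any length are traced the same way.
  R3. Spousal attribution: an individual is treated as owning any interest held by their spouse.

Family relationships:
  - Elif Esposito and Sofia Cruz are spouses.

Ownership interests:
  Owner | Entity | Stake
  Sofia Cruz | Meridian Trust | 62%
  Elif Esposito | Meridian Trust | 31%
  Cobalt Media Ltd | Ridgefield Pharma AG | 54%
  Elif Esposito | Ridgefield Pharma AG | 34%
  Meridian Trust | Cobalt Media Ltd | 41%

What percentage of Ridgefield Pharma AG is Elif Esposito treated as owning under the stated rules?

By spousal attribution (R3), Elif Esposito is treated as also owning Sofia Cruz's interest in Meridian Trust, giving 31% + 62% = 93%.
Chain via Meridian Trust → Cobalt Media Ltd (R2): 93% × 41% × 54% = 20.5902% of Ridgefield Pharma AG.
Direct interest in Ridgefield Pharma AG: 34%.
Aggregating (R1): 20.5902% + 34% = 54.5902%.

54.5902%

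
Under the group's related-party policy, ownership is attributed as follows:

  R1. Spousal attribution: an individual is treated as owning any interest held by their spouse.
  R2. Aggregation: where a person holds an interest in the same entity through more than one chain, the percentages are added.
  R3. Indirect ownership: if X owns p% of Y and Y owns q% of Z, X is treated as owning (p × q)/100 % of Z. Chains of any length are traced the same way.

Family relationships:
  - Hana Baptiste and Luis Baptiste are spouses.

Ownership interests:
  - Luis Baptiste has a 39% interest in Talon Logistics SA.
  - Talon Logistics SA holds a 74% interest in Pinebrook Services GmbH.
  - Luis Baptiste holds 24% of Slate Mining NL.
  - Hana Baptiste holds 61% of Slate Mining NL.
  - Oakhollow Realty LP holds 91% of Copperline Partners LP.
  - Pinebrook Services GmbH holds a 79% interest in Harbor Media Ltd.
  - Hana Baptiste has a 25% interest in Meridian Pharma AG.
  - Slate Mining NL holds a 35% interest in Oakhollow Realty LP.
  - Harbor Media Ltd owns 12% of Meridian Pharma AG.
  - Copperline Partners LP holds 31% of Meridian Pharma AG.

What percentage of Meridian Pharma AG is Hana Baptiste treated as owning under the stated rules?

36.128403%

By spousal attribution (R1), Hana Baptiste is treated as also owning Luis Baptiste's interest in Slate Mining NL, giving 61% + 24% = 85%.
By spousal attribution (R1), Hana Baptiste is treated as owning Luis Baptiste's 39% interest in Talon Logistics SA.
Chain via Slate Mining NL → Oakhollow Realty LP → Copperline Partners LP (R3): 85% × 35% × 91% × 31% = 8.392475% of Meridian Pharma AG.
Direct interest in Meridian Pharma AG: 25%.
Chain via Talon Logistics SA → Pinebrook Services GmbH → Harbor Media Ltd (R3): 39% × 74% × 79% × 12% = 2.735928% of Meridian Pharma AG.
Aggregating (R2): 8.392475% + 25% + 2.735928% = 36.128403%.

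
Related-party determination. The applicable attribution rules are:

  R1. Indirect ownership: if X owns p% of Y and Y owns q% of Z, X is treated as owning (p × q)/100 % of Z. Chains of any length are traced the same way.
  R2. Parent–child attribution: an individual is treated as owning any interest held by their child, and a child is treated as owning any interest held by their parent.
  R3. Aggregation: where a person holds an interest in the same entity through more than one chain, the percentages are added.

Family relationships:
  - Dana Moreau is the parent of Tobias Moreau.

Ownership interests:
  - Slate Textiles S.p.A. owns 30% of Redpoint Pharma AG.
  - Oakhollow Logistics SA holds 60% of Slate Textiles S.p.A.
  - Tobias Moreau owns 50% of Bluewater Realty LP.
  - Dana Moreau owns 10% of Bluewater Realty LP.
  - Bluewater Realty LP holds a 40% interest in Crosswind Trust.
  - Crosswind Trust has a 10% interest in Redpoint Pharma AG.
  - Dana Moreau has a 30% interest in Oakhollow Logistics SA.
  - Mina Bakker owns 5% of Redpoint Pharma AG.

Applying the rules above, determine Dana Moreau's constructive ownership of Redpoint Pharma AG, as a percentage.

7.8%

By parent–child attribution (R2), Dana Moreau is treated as also owning Tobias Moreau's interest in Bluewater Realty LP, giving 10% + 50% = 60%.
Chain via Oakhollow Logistics SA → Slate Textiles S.p.A. (R1): 30% × 60% × 30% = 5.4% of Redpoint Pharma AG.
Chain via Bluewater Realty LP → Crosswind Trust (R1): 60% × 40% × 10% = 2.4% of Redpoint Pharma AG.
Aggregating (R3): 5.4% + 2.4% = 7.8%.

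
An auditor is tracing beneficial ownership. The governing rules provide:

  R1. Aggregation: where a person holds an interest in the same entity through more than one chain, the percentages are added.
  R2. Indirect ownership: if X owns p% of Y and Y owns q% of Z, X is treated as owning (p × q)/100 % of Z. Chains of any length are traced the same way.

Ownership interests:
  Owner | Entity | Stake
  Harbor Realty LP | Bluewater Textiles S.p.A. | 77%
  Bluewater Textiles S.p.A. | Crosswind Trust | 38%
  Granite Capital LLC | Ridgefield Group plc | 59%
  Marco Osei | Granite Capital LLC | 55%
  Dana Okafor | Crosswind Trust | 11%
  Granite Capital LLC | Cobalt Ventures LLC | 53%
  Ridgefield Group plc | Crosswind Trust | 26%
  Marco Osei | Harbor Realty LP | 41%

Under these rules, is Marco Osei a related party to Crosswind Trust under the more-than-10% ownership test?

Chain via Granite Capital LLC → Ridgefield Group plc (R2): 55% × 59% × 26% = 8.437% of Crosswind Trust.
Chain via Harbor Realty LP → Bluewater Textiles S.p.A. (R2): 41% × 77% × 38% = 11.9966% of Crosswind Trust.
Aggregating (R1): 8.437% + 11.9966% = 20.4336%.
20.4336% exceeds the 10% threshold, so Marco is a related party to Crosswind Trust.

Yes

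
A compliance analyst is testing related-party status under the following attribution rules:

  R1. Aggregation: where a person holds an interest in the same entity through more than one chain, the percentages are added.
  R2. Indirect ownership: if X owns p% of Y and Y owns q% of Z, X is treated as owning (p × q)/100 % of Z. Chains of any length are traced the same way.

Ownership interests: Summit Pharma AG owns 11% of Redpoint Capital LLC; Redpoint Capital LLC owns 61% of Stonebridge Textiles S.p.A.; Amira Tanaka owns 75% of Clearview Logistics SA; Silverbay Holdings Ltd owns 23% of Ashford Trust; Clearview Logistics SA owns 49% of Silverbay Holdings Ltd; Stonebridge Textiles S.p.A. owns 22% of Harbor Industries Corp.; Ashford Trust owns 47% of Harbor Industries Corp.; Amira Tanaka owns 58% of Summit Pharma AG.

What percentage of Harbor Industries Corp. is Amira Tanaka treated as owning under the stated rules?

4.828871%

Chain via Clearview Logistics SA → Silverbay Holdings Ltd → Ashford Trust (R2): 75% × 49% × 23% × 47% = 3.972675% of Harbor Industries Corp.
Chain via Summit Pharma AG → Redpoint Capital LLC → Stonebridge Textiles S.p.A. (R2): 58% × 11% × 61% × 22% = 0.856196% of Harbor Industries Corp.
Aggregating (R1): 3.972675% + 0.856196% = 4.828871%.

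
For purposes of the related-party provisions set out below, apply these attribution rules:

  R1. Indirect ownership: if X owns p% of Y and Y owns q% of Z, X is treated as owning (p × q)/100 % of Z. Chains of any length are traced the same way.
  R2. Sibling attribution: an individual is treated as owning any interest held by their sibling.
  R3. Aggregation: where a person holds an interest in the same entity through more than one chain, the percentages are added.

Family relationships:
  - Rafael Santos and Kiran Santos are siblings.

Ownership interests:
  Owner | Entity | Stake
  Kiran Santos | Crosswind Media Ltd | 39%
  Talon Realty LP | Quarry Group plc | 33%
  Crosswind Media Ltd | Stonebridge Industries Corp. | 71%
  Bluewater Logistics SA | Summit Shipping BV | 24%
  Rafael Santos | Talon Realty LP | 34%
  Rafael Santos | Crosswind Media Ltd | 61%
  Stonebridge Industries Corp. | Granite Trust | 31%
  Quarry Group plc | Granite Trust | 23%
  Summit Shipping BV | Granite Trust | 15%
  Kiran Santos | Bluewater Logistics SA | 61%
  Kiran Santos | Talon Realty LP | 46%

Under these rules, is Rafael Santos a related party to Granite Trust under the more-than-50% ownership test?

By sibling attribution (R2), Rafael Santos is treated as also owning Kiran Santos's interest in Crosswind Media Ltd, giving 61% + 39% = 100%.
By sibling attribution (R2), Rafael Santos is treated as also owning Kiran Santos's interest in Talon Realty LP, giving 34% + 46% = 80%.
By sibling attribution (R2), Rafael Santos is treated as owning Kiran Santos's 61% interest in Bluewater Logistics SA.
Chain via Crosswind Media Ltd → Stonebridge Industries Corp. (R1): 100% × 71% × 31% = 22.01% of Granite Trust.
Chain via Talon Realty LP → Quarry Group plc (R1): 80% × 33% × 23% = 6.072% of Granite Trust.
Chain via Bluewater Logistics SA → Summit Shipping BV (R1): 61% × 24% × 15% = 2.196% of Granite Trust.
Aggregating (R3): 22.01% + 6.072% + 2.196% = 30.278%.
30.278% does not exceed the 50% threshold, so Rafael is not a related party to Granite Trust.

No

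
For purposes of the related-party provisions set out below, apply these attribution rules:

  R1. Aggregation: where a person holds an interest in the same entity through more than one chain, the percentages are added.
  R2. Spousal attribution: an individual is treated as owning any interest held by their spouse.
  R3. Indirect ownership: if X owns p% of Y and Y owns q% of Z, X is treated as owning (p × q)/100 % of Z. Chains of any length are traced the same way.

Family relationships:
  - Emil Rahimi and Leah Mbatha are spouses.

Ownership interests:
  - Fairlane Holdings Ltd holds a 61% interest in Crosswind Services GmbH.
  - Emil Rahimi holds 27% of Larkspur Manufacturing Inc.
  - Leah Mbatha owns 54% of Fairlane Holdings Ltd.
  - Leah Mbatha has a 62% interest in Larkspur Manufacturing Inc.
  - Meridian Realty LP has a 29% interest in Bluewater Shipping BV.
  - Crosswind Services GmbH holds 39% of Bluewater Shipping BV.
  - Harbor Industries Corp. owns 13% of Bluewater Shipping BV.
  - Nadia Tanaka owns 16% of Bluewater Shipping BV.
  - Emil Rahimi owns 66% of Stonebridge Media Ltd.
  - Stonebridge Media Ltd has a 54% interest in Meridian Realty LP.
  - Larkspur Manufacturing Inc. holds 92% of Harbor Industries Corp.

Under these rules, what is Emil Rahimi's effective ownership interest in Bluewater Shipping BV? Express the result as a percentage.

By spousal attribution (R2), Emil Rahimi is treated as also owning Leah Mbatha's interest in Larkspur Manufacturing Inc, giving 27% + 62% = 89%.
By spousal attribution (R2), Emil Rahimi is treated as owning Leah Mbatha's 54% interest in Fairlane Holdings Ltd.
Chain via Stonebridge Media Ltd → Meridian Realty LP (R3): 66% × 54% × 29% = 10.3356% of Bluewater Shipping BV.
Chain via Larkspur Manufacturing Inc. → Harbor Industries Corp. (R3): 89% × 92% × 13% = 10.6444% of Bluewater Shipping BV.
Chain via Fairlane Holdings Ltd → Crosswind Services GmbH (R3): 54% × 61% × 39% = 12.8466% of Bluewater Shipping BV.
Aggregating (R1): 10.3356% + 10.6444% + 12.8466% = 33.8266%.

33.8266%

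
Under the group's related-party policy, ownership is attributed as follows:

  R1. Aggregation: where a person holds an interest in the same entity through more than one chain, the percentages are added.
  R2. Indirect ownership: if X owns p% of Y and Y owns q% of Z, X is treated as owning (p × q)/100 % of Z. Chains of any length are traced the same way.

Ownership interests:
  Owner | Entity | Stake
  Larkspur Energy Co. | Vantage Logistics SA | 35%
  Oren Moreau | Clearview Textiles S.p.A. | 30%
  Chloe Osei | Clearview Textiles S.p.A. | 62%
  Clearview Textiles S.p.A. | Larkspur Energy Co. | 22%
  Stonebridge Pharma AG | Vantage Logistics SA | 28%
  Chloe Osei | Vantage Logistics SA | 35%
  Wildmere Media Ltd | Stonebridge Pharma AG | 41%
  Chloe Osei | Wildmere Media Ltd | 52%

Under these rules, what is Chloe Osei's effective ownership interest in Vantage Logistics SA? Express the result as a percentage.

45.7436%

Chain via Clearview Textiles S.p.A. → Larkspur Energy Co. (R2): 62% × 22% × 35% = 4.774% of Vantage Logistics SA.
Chain via Wildmere Media Ltd → Stonebridge Pharma AG (R2): 52% × 41% × 28% = 5.9696% of Vantage Logistics SA.
Direct interest in Vantage Logistics SA: 35%.
Aggregating (R1): 4.774% + 5.9696% + 35% = 45.7436%.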